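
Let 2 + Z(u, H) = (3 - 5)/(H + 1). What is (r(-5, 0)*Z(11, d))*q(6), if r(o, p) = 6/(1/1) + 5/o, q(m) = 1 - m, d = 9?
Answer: 55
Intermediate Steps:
Z(u, H) = -2 - 2/(1 + H) (Z(u, H) = -2 + (3 - 5)/(H + 1) = -2 - 2/(1 + H))
r(o, p) = 6 + 5/o (r(o, p) = 6/1 + 5/o = 6*1 + 5/o = 6 + 5/o)
(r(-5, 0)*Z(11, d))*q(6) = ((6 + 5/(-5))*(2*(-2 - 1*9)/(1 + 9)))*(1 - 1*6) = ((6 + 5*(-1/5))*(2*(-2 - 9)/10))*(1 - 6) = ((6 - 1)*(2*(1/10)*(-11)))*(-5) = (5*(-11/5))*(-5) = -11*(-5) = 55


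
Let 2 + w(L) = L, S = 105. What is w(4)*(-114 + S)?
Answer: -18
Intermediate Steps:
w(L) = -2 + L
w(4)*(-114 + S) = (-2 + 4)*(-114 + 105) = 2*(-9) = -18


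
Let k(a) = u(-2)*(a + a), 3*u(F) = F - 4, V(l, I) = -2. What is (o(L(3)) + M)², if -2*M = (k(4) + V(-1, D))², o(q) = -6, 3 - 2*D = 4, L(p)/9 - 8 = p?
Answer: 28224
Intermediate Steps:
L(p) = 72 + 9*p
D = -½ (D = 3/2 - ½*4 = 3/2 - 2 = -½ ≈ -0.50000)
u(F) = -4/3 + F/3 (u(F) = (F - 4)/3 = (-4 + F)/3 = -4/3 + F/3)
k(a) = -4*a (k(a) = (-4/3 + (⅓)*(-2))*(a + a) = (-4/3 - ⅔)*(2*a) = -4*a)
M = -162 (M = -(-4*4 - 2)²/2 = -(-16 - 2)²/2 = -½*(-18)² = -½*324 = -162)
(o(L(3)) + M)² = (-6 - 162)² = (-168)² = 28224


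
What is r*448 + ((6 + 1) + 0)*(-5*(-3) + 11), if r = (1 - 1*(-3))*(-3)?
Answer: -5194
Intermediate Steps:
r = -12 (r = (1 + 3)*(-3) = 4*(-3) = -12)
r*448 + ((6 + 1) + 0)*(-5*(-3) + 11) = -12*448 + ((6 + 1) + 0)*(-5*(-3) + 11) = -5376 + (7 + 0)*(15 + 11) = -5376 + 7*26 = -5376 + 182 = -5194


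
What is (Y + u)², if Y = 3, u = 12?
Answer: 225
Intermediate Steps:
(Y + u)² = (3 + 12)² = 15² = 225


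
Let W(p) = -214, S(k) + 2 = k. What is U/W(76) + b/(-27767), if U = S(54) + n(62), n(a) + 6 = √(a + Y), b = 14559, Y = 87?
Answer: -2196454/2971069 - √149/214 ≈ -0.79632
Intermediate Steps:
S(k) = -2 + k
n(a) = -6 + √(87 + a) (n(a) = -6 + √(a + 87) = -6 + √(87 + a))
U = 46 + √149 (U = (-2 + 54) + (-6 + √(87 + 62)) = 52 + (-6 + √149) = 46 + √149 ≈ 58.207)
U/W(76) + b/(-27767) = (46 + √149)/(-214) + 14559/(-27767) = (46 + √149)*(-1/214) + 14559*(-1/27767) = (-23/107 - √149/214) - 14559/27767 = -2196454/2971069 - √149/214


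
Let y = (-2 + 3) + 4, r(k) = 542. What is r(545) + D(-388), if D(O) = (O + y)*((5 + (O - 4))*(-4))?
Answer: -592342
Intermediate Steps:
y = 5 (y = 1 + 4 = 5)
D(O) = (-4 - 4*O)*(5 + O) (D(O) = (O + 5)*((5 + (O - 4))*(-4)) = (5 + O)*((5 + (-4 + O))*(-4)) = (5 + O)*((1 + O)*(-4)) = (5 + O)*(-4 - 4*O) = (-4 - 4*O)*(5 + O))
r(545) + D(-388) = 542 + (-20 - 24*(-388) - 4*(-388)²) = 542 + (-20 + 9312 - 4*150544) = 542 + (-20 + 9312 - 602176) = 542 - 592884 = -592342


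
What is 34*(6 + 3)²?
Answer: 2754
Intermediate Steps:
34*(6 + 3)² = 34*9² = 34*81 = 2754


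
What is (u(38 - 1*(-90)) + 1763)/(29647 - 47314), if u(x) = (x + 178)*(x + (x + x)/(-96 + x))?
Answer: -43379/17667 ≈ -2.4554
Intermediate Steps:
u(x) = (178 + x)*(x + 2*x/(-96 + x)) (u(x) = (178 + x)*(x + (2*x)/(-96 + x)) = (178 + x)*(x + 2*x/(-96 + x)))
(u(38 - 1*(-90)) + 1763)/(29647 - 47314) = ((38 - 1*(-90))*(-16732 + (38 - 1*(-90))² + 84*(38 - 1*(-90)))/(-96 + (38 - 1*(-90))) + 1763)/(29647 - 47314) = ((38 + 90)*(-16732 + (38 + 90)² + 84*(38 + 90))/(-96 + (38 + 90)) + 1763)/(-17667) = (128*(-16732 + 128² + 84*128)/(-96 + 128) + 1763)*(-1/17667) = (128*(-16732 + 16384 + 10752)/32 + 1763)*(-1/17667) = (128*(1/32)*10404 + 1763)*(-1/17667) = (41616 + 1763)*(-1/17667) = 43379*(-1/17667) = -43379/17667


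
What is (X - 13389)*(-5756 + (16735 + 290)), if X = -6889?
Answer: -228512782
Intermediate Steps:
(X - 13389)*(-5756 + (16735 + 290)) = (-6889 - 13389)*(-5756 + (16735 + 290)) = -20278*(-5756 + 17025) = -20278*11269 = -228512782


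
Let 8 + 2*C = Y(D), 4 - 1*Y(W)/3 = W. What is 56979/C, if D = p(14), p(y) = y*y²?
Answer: -56979/4114 ≈ -13.850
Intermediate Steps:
p(y) = y³
D = 2744 (D = 14³ = 2744)
Y(W) = 12 - 3*W
C = -4114 (C = -4 + (12 - 3*2744)/2 = -4 + (12 - 8232)/2 = -4 + (½)*(-8220) = -4 - 4110 = -4114)
56979/C = 56979/(-4114) = 56979*(-1/4114) = -56979/4114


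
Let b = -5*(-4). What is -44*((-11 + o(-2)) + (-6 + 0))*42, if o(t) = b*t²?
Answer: -116424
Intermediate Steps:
b = 20
o(t) = 20*t²
-44*((-11 + o(-2)) + (-6 + 0))*42 = -44*((-11 + 20*(-2)²) + (-6 + 0))*42 = -44*((-11 + 20*4) - 6)*42 = -44*((-11 + 80) - 6)*42 = -44*(69 - 6)*42 = -44*63*42 = -2772*42 = -116424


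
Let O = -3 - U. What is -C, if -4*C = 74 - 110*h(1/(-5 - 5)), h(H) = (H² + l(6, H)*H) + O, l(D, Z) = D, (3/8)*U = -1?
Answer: 5267/120 ≈ 43.892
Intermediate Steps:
U = -8/3 (U = (8/3)*(-1) = -8/3 ≈ -2.6667)
O = -⅓ (O = -3 - 1*(-8/3) = -3 + 8/3 = -⅓ ≈ -0.33333)
h(H) = -⅓ + H² + 6*H (h(H) = (H² + 6*H) - ⅓ = -⅓ + H² + 6*H)
C = -5267/120 (C = -(74 - 110*(-⅓ + (1/(-5 - 5))² + 6/(-5 - 5)))/4 = -(74 - 110*(-⅓ + (1/(-10))² + 6/(-10)))/4 = -(74 - 110*(-⅓ + (-⅒)² + 6*(-⅒)))/4 = -(74 - 110*(-⅓ + 1/100 - ⅗))/4 = -(74 - 110*(-277/300))/4 = -(74 + 3047/30)/4 = -¼*5267/30 = -5267/120 ≈ -43.892)
-C = -1*(-5267/120) = 5267/120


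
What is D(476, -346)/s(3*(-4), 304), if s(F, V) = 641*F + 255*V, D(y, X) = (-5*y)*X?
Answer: 205870/17457 ≈ 11.793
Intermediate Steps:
D(y, X) = -5*X*y
s(F, V) = 255*V + 641*F
D(476, -346)/s(3*(-4), 304) = (-5*(-346)*476)/(255*304 + 641*(3*(-4))) = 823480/(77520 + 641*(-12)) = 823480/(77520 - 7692) = 823480/69828 = 823480*(1/69828) = 205870/17457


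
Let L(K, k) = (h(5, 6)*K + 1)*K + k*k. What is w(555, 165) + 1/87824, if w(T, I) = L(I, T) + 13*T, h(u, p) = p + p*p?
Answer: 128122481521/87824 ≈ 1.4589e+6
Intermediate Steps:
h(u, p) = p + p²
L(K, k) = k² + K*(1 + 42*K) (L(K, k) = ((6*(1 + 6))*K + 1)*K + k*k = ((6*7)*K + 1)*K + k² = (42*K + 1)*K + k² = (1 + 42*K)*K + k² = K*(1 + 42*K) + k² = k² + K*(1 + 42*K))
w(T, I) = I + T² + 13*T + 42*I² (w(T, I) = (I + T² + 42*I²) + 13*T = I + T² + 13*T + 42*I²)
w(555, 165) + 1/87824 = (165 + 555² + 13*555 + 42*165²) + 1/87824 = (165 + 308025 + 7215 + 42*27225) + 1/87824 = (165 + 308025 + 7215 + 1143450) + 1/87824 = 1458855 + 1/87824 = 128122481521/87824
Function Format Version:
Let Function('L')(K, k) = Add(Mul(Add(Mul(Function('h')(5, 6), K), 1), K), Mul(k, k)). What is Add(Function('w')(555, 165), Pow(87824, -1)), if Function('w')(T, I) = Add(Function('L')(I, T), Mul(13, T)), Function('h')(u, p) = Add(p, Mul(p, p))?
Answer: Rational(128122481521, 87824) ≈ 1.4589e+6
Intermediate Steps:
Function('h')(u, p) = Add(p, Pow(p, 2))
Function('L')(K, k) = Add(Pow(k, 2), Mul(K, Add(1, Mul(42, K)))) (Function('L')(K, k) = Add(Mul(Add(Mul(Mul(6, Add(1, 6)), K), 1), K), Mul(k, k)) = Add(Mul(Add(Mul(Mul(6, 7), K), 1), K), Pow(k, 2)) = Add(Mul(Add(Mul(42, K), 1), K), Pow(k, 2)) = Add(Mul(Add(1, Mul(42, K)), K), Pow(k, 2)) = Add(Mul(K, Add(1, Mul(42, K))), Pow(k, 2)) = Add(Pow(k, 2), Mul(K, Add(1, Mul(42, K)))))
Function('w')(T, I) = Add(I, Pow(T, 2), Mul(13, T), Mul(42, Pow(I, 2))) (Function('w')(T, I) = Add(Add(I, Pow(T, 2), Mul(42, Pow(I, 2))), Mul(13, T)) = Add(I, Pow(T, 2), Mul(13, T), Mul(42, Pow(I, 2))))
Add(Function('w')(555, 165), Pow(87824, -1)) = Add(Add(165, Pow(555, 2), Mul(13, 555), Mul(42, Pow(165, 2))), Pow(87824, -1)) = Add(Add(165, 308025, 7215, Mul(42, 27225)), Rational(1, 87824)) = Add(Add(165, 308025, 7215, 1143450), Rational(1, 87824)) = Add(1458855, Rational(1, 87824)) = Rational(128122481521, 87824)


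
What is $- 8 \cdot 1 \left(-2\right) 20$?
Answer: $320$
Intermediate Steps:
$- 8 \cdot 1 \left(-2\right) 20 = \left(-8\right) \left(-2\right) 20 = 16 \cdot 20 = 320$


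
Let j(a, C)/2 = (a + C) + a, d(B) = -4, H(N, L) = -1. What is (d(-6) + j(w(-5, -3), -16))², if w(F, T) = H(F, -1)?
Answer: 1600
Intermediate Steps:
w(F, T) = -1
j(a, C) = 2*C + 4*a (j(a, C) = 2*((a + C) + a) = 2*((C + a) + a) = 2*(C + 2*a) = 2*C + 4*a)
(d(-6) + j(w(-5, -3), -16))² = (-4 + (2*(-16) + 4*(-1)))² = (-4 + (-32 - 4))² = (-4 - 36)² = (-40)² = 1600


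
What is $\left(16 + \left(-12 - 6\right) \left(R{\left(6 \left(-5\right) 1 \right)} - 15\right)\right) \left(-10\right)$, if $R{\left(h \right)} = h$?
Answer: $-8260$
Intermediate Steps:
$\left(16 + \left(-12 - 6\right) \left(R{\left(6 \left(-5\right) 1 \right)} - 15\right)\right) \left(-10\right) = \left(16 + \left(-12 - 6\right) \left(6 \left(-5\right) 1 - 15\right)\right) \left(-10\right) = \left(16 - 18 \left(\left(-30\right) 1 - 15\right)\right) \left(-10\right) = \left(16 - 18 \left(-30 - 15\right)\right) \left(-10\right) = \left(16 - -810\right) \left(-10\right) = \left(16 + 810\right) \left(-10\right) = 826 \left(-10\right) = -8260$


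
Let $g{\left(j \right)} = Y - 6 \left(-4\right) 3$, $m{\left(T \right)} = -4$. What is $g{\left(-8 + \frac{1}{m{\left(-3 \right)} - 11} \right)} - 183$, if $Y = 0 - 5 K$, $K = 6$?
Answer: $-141$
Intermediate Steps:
$Y = -30$ ($Y = 0 - 30 = -30$)
$g{\left(j \right)} = 42$ ($g{\left(j \right)} = -30 - 6 \left(-4\right) 3 = -30 - \left(-24\right) 3 = -30 - -72 = -30 + 72 = 42$)
$g{\left(-8 + \frac{1}{m{\left(-3 \right)} - 11} \right)} - 183 = 42 - 183 = -141$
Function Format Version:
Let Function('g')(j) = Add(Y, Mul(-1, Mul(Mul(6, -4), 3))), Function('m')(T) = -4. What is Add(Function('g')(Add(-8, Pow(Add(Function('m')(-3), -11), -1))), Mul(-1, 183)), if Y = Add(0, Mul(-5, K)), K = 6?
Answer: -141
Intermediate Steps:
Y = -30 (Y = Add(0, Mul(-5, 6)) = Add(0, -30) = -30)
Function('g')(j) = 42 (Function('g')(j) = Add(-30, Mul(-1, Mul(Mul(6, -4), 3))) = Add(-30, Mul(-1, Mul(-24, 3))) = Add(-30, Mul(-1, -72)) = Add(-30, 72) = 42)
Add(Function('g')(Add(-8, Pow(Add(Function('m')(-3), -11), -1))), Mul(-1, 183)) = Add(42, Mul(-1, 183)) = Add(42, -183) = -141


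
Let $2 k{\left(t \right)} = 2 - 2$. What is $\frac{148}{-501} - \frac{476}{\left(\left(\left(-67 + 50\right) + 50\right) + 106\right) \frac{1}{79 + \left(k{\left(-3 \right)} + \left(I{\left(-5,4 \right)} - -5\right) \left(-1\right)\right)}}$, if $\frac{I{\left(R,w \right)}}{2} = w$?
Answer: $- \frac{15759988}{69639} \approx -226.31$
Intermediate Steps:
$I{\left(R,w \right)} = 2 w$
$k{\left(t \right)} = 0$ ($k{\left(t \right)} = \frac{2 - 2}{2} = \frac{1}{2} \cdot 0 = 0$)
$\frac{148}{-501} - \frac{476}{\left(\left(\left(-67 + 50\right) + 50\right) + 106\right) \frac{1}{79 + \left(k{\left(-3 \right)} + \left(I{\left(-5,4 \right)} - -5\right) \left(-1\right)\right)}} = \frac{148}{-501} - \frac{476}{\left(\left(\left(-67 + 50\right) + 50\right) + 106\right) \frac{1}{79 + \left(0 + \left(2 \cdot 4 - -5\right) \left(-1\right)\right)}} = 148 \left(- \frac{1}{501}\right) - \frac{476}{\left(\left(-17 + 50\right) + 106\right) \frac{1}{79 + \left(0 + \left(8 + 5\right) \left(-1\right)\right)}} = - \frac{148}{501} - \frac{476}{\left(33 + 106\right) \frac{1}{79 + \left(0 + 13 \left(-1\right)\right)}} = - \frac{148}{501} - \frac{476}{139 \frac{1}{79 + \left(0 - 13\right)}} = - \frac{148}{501} - \frac{476}{139 \frac{1}{79 - 13}} = - \frac{148}{501} - \frac{476}{139 \cdot \frac{1}{66}} = - \frac{148}{501} - \frac{476}{\frac{139}{66}} = - \frac{148}{501} - \frac{31416}{139} = - \frac{15759988}{69639}$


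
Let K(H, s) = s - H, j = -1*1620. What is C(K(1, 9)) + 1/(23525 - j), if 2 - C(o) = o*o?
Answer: -1558989/25145 ≈ -62.000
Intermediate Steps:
j = -1620
C(o) = 2 - o**2 (C(o) = 2 - o*o = 2 - o**2)
C(K(1, 9)) + 1/(23525 - j) = (2 - (9 - 1*1)**2) + 1/(23525 - 1*(-1620)) = (2 - (9 - 1)**2) + 1/(23525 + 1620) = (2 - 1*8**2) + 1/25145 = (2 - 1*64) + 1/25145 = (2 - 64) + 1/25145 = -62 + 1/25145 = -1558989/25145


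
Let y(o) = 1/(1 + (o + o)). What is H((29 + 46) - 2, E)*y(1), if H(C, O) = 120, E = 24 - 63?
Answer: 40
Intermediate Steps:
y(o) = 1/(1 + 2*o)
E = -39
H((29 + 46) - 2, E)*y(1) = 120/(1 + 2*1) = 120/(1 + 2) = 120/3 = 120*(⅓) = 40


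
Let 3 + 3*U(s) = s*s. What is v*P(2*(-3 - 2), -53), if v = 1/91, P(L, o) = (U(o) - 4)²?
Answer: 7806436/819 ≈ 9531.7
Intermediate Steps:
U(s) = -1 + s²/3 (U(s) = -1 + (s*s)/3 = -1 + s²/3)
P(L, o) = (-5 + o²/3)² (P(L, o) = ((-1 + o²/3) - 4)² = (-5 + o²/3)²)
v = 1/91 ≈ 0.010989
v*P(2*(-3 - 2), -53) = ((-15 + (-53)²)²/9)/91 = ((-15 + 2809)²/9)/91 = ((⅑)*2794²)/91 = ((⅑)*7806436)/91 = (1/91)*(7806436/9) = 7806436/819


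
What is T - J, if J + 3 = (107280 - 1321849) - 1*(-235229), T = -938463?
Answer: 40880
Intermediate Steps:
J = -979343 (J = -3 + ((107280 - 1321849) - 1*(-235229)) = -3 + (-1214569 + 235229) = -3 - 979340 = -979343)
T - J = -938463 - 1*(-979343) = -938463 + 979343 = 40880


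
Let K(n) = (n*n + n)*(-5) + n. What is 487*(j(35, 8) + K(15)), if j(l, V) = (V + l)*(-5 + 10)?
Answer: -472390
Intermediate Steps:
j(l, V) = 5*V + 5*l (j(l, V) = (V + l)*5 = 5*V + 5*l)
K(n) = -5*n**2 - 4*n (K(n) = (n**2 + n)*(-5) + n = (n + n**2)*(-5) + n = (-5*n - 5*n**2) + n = -5*n**2 - 4*n)
487*(j(35, 8) + K(15)) = 487*((5*8 + 5*35) - 1*15*(4 + 5*15)) = 487*((40 + 175) - 1*15*(4 + 75)) = 487*(215 - 1*15*79) = 487*(215 - 1185) = 487*(-970) = -472390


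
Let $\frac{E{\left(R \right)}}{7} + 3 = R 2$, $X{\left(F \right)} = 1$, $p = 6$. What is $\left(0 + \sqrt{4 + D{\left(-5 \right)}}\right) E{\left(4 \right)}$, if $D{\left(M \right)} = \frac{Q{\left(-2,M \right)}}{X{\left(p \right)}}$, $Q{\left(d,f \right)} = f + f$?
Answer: $35 i \sqrt{6} \approx 85.732 i$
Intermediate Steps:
$Q{\left(d,f \right)} = 2 f$
$D{\left(M \right)} = 2 M$ ($D{\left(M \right)} = \frac{2 M}{1} = 2 M 1 = 2 M$)
$E{\left(R \right)} = -21 + 14 R$ ($E{\left(R \right)} = -21 + 7 R 2 = -21 + 7 \cdot 2 R = -21 + 14 R$)
$\left(0 + \sqrt{4 + D{\left(-5 \right)}}\right) E{\left(4 \right)} = \left(0 + \sqrt{4 + 2 \left(-5\right)}\right) \left(-21 + 14 \cdot 4\right) = \left(0 + \sqrt{4 - 10}\right) \left(-21 + 56\right) = \left(0 + \sqrt{-6}\right) 35 = \left(0 + i \sqrt{6}\right) 35 = i \sqrt{6} \cdot 35 = 35 i \sqrt{6}$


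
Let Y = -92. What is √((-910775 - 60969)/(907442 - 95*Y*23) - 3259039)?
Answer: I*√1001085801428876511/554231 ≈ 1805.3*I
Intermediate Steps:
√((-910775 - 60969)/(907442 - 95*Y*23) - 3259039) = √((-910775 - 60969)/(907442 - 95*(-92)*23) - 3259039) = √(-971744/(907442 + 8740*23) - 3259039) = √(-971744/(907442 + 201020) - 3259039) = √(-971744/1108462 - 3259039) = √(-971744*1/1108462 - 3259039) = √(-485872/554231 - 3259039) = √(-1806260929881/554231) = I*√1001085801428876511/554231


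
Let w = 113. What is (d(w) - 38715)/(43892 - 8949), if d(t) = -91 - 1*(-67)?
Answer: -38739/34943 ≈ -1.1086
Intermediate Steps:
d(t) = -24 (d(t) = -91 + 67 = -24)
(d(w) - 38715)/(43892 - 8949) = (-24 - 38715)/(43892 - 8949) = -38739/34943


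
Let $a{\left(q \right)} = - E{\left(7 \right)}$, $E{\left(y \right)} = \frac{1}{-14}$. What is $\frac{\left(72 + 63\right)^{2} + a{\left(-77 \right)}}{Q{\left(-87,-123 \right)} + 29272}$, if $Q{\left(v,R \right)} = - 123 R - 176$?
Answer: $\frac{255151}{619150} \approx 0.4121$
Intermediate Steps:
$Q{\left(v,R \right)} = -176 - 123 R$
$E{\left(y \right)} = - \frac{1}{14}$
$a{\left(q \right)} = \frac{1}{14}$ ($a{\left(q \right)} = \left(-1\right) \left(- \frac{1}{14}\right) = \frac{1}{14}$)
$\frac{\left(72 + 63\right)^{2} + a{\left(-77 \right)}}{Q{\left(-87,-123 \right)} + 29272} = \frac{\left(72 + 63\right)^{2} + \frac{1}{14}}{\left(-176 - -15129\right) + 29272} = \frac{135^{2} + \frac{1}{14}}{\left(-176 + 15129\right) + 29272} = \frac{18225 + \frac{1}{14}}{14953 + 29272} = \frac{255151}{14 \cdot 44225} = \frac{255151}{14} \cdot \frac{1}{44225} = \frac{255151}{619150}$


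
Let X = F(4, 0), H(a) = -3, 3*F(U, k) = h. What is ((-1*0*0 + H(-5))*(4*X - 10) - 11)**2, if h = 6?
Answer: 25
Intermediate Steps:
F(U, k) = 2 (F(U, k) = (1/3)*6 = 2)
X = 2
((-1*0*0 + H(-5))*(4*X - 10) - 11)**2 = ((-1*0*0 - 3)*(4*2 - 10) - 11)**2 = ((0*0 - 3)*(8 - 10) - 11)**2 = ((0 - 3)*(-2) - 11)**2 = (-3*(-2) - 11)**2 = (6 - 11)**2 = (-5)**2 = 25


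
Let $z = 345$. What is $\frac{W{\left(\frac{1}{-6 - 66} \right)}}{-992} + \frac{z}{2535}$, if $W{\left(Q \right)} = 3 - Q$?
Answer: $\frac{51809}{389376} \approx 0.13306$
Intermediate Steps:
$\frac{W{\left(\frac{1}{-6 - 66} \right)}}{-992} + \frac{z}{2535} = \frac{3 - \frac{1}{-6 - 66}}{-992} + \frac{345}{2535} = \left(3 - \frac{1}{-72}\right) \left(- \frac{1}{992}\right) + 345 \cdot \frac{1}{2535} = \left(3 - - \frac{1}{72}\right) \left(- \frac{1}{992}\right) + \frac{23}{169} = \left(3 + \frac{1}{72}\right) \left(- \frac{1}{992}\right) + \frac{23}{169} = \frac{217}{72} \left(- \frac{1}{992}\right) + \frac{23}{169} = - \frac{7}{2304} + \frac{23}{169} = \frac{51809}{389376}$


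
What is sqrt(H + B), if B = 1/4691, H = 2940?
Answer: sqrt(64696118831)/4691 ≈ 54.222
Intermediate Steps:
B = 1/4691 ≈ 0.00021317
sqrt(H + B) = sqrt(2940 + 1/4691) = sqrt(13791541/4691) = sqrt(64696118831)/4691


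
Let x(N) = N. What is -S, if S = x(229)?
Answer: -229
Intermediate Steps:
S = 229
-S = -1*229 = -229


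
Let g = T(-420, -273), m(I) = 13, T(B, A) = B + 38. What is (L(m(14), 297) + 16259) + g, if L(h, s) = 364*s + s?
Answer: 124282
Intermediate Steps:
T(B, A) = 38 + B
L(h, s) = 365*s
g = -382 (g = 38 - 420 = -382)
(L(m(14), 297) + 16259) + g = (365*297 + 16259) - 382 = (108405 + 16259) - 382 = 124664 - 382 = 124282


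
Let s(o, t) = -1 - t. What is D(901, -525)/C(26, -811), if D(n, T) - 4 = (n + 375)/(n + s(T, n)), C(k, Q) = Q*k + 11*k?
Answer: 159/2600 ≈ 0.061154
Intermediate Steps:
C(k, Q) = 11*k + Q*k
D(n, T) = -371 - n (D(n, T) = 4 + (n + 375)/(n + (-1 - n)) = 4 + (375 + n)/(-1) = 4 + (375 + n)*(-1) = 4 + (-375 - n) = -371 - n)
D(901, -525)/C(26, -811) = (-371 - 1*901)/((26*(11 - 811))) = (-371 - 901)/((26*(-800))) = -1272/(-20800) = -1272*(-1/20800) = 159/2600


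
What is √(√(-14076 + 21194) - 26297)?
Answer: √(-26297 + √7118) ≈ 161.9*I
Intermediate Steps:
√(√(-14076 + 21194) - 26297) = √(√7118 - 26297) = √(-26297 + √7118)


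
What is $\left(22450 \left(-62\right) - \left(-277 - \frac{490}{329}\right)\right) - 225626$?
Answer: $- \frac{76010633}{47} \approx -1.6172 \cdot 10^{6}$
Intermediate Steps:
$\left(22450 \left(-62\right) - \left(-277 - \frac{490}{329}\right)\right) - 225626 = \left(-1391900 - \left(-277 - \frac{70}{47}\right)\right) - 225626 = \left(-1391900 - - \frac{13089}{47}\right) - 225626 = \left(-1391900 + \frac{13089}{47}\right) - 225626 = - \frac{65406211}{47} - 225626 = - \frac{76010633}{47}$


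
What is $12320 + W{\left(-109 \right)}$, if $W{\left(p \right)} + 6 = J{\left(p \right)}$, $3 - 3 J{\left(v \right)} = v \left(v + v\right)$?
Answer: $\frac{13183}{3} \approx 4394.3$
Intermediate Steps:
$J{\left(v \right)} = 1 - \frac{2 v^{2}}{3}$ ($J{\left(v \right)} = 1 - \frac{v \left(v + v\right)}{3} = 1 - \frac{v 2 v}{3} = 1 - \frac{2 v^{2}}{3}$)
$W{\left(p \right)} = -5 - \frac{2 p^{2}}{3}$ ($W{\left(p \right)} = -6 - \left(-1 + \frac{2 p^{2}}{3}\right) = -5 - \frac{2 p^{2}}{3}$)
$12320 + W{\left(-109 \right)} = 12320 - \left(5 + \frac{2 \left(-109\right)^{2}}{3}\right) = 12320 - \frac{23777}{3} = \frac{13183}{3}$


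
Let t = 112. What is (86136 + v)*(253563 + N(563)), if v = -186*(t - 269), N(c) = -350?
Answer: 29205080994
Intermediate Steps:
v = 29202 (v = -186*(112 - 269) = -186*(-157) = 29202)
(86136 + v)*(253563 + N(563)) = (86136 + 29202)*(253563 - 350) = 115338*253213 = 29205080994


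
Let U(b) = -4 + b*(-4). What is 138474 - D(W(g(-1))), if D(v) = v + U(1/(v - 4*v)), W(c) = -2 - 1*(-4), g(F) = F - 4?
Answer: 415426/3 ≈ 1.3848e+5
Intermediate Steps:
g(F) = -4 + F
W(c) = 2 (W(c) = -2 + 4 = 2)
U(b) = -4 - 4*b
D(v) = -4 + v + 4/(3*v) (D(v) = v + (-4 - 4/(v - 4*v)) = v + (-4 - 4*(-1/(3*v))) = v + (-4 - (-4)/(3*v)) = v + (-4 + 4/(3*v)) = -4 + v + 4/(3*v))
138474 - D(W(g(-1))) = 138474 - (-4 + 2 + (4/3)/2) = 138474 - (-4 + 2 + (4/3)*(1/2)) = 138474 - (-4 + 2 + 2/3) = 138474 - 1*(-4/3) = 138474 + 4/3 = 415426/3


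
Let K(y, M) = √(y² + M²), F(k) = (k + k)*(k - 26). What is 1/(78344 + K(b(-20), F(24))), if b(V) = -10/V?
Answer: 313376/24551092479 - 2*√36865/24551092479 ≈ 1.2749e-5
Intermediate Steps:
F(k) = 2*k*(-26 + k) (F(k) = (2*k)*(-26 + k) = 2*k*(-26 + k))
K(y, M) = √(M² + y²)
1/(78344 + K(b(-20), F(24))) = 1/(78344 + √((2*24*(-26 + 24))² + (-10/(-20))²)) = 1/(78344 + √((2*24*(-2))² + (-10*(-1/20))²)) = 1/(78344 + √((-96)² + (½)²)) = 1/(78344 + √(9216 + ¼)) = 1/(78344 + √(36865/4)) = 1/(78344 + √36865/2)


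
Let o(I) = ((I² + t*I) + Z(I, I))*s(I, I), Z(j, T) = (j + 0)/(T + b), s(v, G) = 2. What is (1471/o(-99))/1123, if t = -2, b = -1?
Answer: 73550/1122998877 ≈ 6.5494e-5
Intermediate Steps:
Z(j, T) = j/(-1 + T) (Z(j, T) = (j + 0)/(T - 1) = j/(-1 + T))
o(I) = -4*I + 2*I² + 2*I/(-1 + I) (o(I) = ((I² - 2*I) + I/(-1 + I))*2 = (I² - 2*I + I/(-1 + I))*2 = -4*I + 2*I² + 2*I/(-1 + I))
(1471/o(-99))/1123 = (1471/((2*(-99)*(1 + (-1 - 99)*(-2 - 99))/(-1 - 99))))/1123 = (1471/((2*(-99)*(1 - 100*(-101))/(-100))))*(1/1123) = (1471/((2*(-99)*(-1/100)*(1 + 10100))))*(1/1123) = (1471/((2*(-99)*(-1/100)*10101)))*(1/1123) = (1471/(999999/50))*(1/1123) = (1471*(50/999999))*(1/1123) = (73550/999999)*(1/1123) = 73550/1122998877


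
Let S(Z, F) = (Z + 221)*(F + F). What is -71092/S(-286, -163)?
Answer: -35546/10595 ≈ -3.3550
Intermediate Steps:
S(Z, F) = 2*F*(221 + Z) (S(Z, F) = (221 + Z)*(2*F) = 2*F*(221 + Z))
-71092/S(-286, -163) = -71092*(-1/(326*(221 - 286))) = -71092/(2*(-163)*(-65)) = -71092/21190 = -71092*1/21190 = -35546/10595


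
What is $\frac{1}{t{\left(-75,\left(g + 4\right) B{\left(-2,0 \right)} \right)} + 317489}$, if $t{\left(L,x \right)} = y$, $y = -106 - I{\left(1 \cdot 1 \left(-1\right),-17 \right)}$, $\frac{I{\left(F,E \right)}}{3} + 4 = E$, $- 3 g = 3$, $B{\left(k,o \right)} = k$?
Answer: $\frac{1}{317446} \approx 3.1501 \cdot 10^{-6}$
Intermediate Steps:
$g = -1$ ($g = \left(- \frac{1}{3}\right) 3 = -1$)
$I{\left(F,E \right)} = -12 + 3 E$
$y = -43$ ($y = -106 - \left(-12 + 3 \left(-17\right)\right) = -106 - \left(-12 - 51\right) = -106 - -63 = -106 + 63 = -43$)
$t{\left(L,x \right)} = -43$
$\frac{1}{t{\left(-75,\left(g + 4\right) B{\left(-2,0 \right)} \right)} + 317489} = \frac{1}{-43 + 317489} = \frac{1}{317446}$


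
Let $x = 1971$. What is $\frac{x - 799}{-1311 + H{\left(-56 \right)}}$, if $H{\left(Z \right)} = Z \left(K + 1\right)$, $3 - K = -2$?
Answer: $- \frac{1172}{1647} \approx -0.7116$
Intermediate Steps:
$K = 5$ ($K = 3 - -2 = 3 + 2 = 5$)
$H{\left(Z \right)} = 6 Z$ ($H{\left(Z \right)} = Z \left(5 + 1\right) = Z 6 = 6 Z$)
$\frac{x - 799}{-1311 + H{\left(-56 \right)}} = \frac{1971 - 799}{-1311 + 6 \left(-56\right)} = \frac{1172}{-1311 - 336} = \frac{1172}{-1647} = 1172 \left(- \frac{1}{1647}\right) = - \frac{1172}{1647}$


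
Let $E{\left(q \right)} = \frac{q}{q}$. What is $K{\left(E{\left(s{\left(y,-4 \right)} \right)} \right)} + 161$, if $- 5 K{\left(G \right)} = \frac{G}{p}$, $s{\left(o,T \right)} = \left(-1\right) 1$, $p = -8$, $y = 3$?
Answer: $\frac{6441}{40} \approx 161.02$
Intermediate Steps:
$s{\left(o,T \right)} = -1$
$E{\left(q \right)} = 1$
$K{\left(G \right)} = \frac{G}{40}$ ($K{\left(G \right)} = - \frac{G \frac{1}{-8}}{5} = - \frac{G \left(- \frac{1}{8}\right)}{5} = - \frac{\left(- \frac{1}{8}\right) G}{5} = \frac{G}{40}$)
$K{\left(E{\left(s{\left(y,-4 \right)} \right)} \right)} + 161 = \frac{1}{40} \cdot 1 + 161 = \frac{1}{40} + 161 = \frac{6441}{40}$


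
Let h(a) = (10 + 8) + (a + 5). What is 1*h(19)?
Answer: 42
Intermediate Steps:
h(a) = 23 + a (h(a) = 18 + (5 + a) = 23 + a)
1*h(19) = 1*(23 + 19) = 1*42 = 42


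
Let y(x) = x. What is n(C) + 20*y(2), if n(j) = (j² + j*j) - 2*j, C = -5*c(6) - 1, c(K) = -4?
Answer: 724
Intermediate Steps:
C = 19 (C = -5*(-4) - 1 = 20 - 1 = 19)
n(j) = -2*j + 2*j² (n(j) = (j² + j²) - 2*j = 2*j² - 2*j = -2*j + 2*j²)
n(C) + 20*y(2) = 2*19*(-1 + 19) + 20*2 = 2*19*18 + 40 = 684 + 40 = 724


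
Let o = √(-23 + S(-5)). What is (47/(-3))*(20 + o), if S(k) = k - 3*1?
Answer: -940/3 - 47*I*√31/3 ≈ -313.33 - 87.228*I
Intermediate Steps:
S(k) = -3 + k (S(k) = k - 3 = -3 + k)
o = I*√31 (o = √(-23 + (-3 - 5)) = √(-23 - 8) = √(-31) = I*√31 ≈ 5.5678*I)
(47/(-3))*(20 + o) = (47/(-3))*(20 + I*√31) = (47*(-⅓))*(20 + I*√31) = -47*(20 + I*√31)/3 = -940/3 - 47*I*√31/3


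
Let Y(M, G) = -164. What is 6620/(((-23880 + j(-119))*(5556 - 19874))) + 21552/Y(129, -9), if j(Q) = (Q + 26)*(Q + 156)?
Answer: -1053844382422/8019232599 ≈ -131.41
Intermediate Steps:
j(Q) = (26 + Q)*(156 + Q)
6620/(((-23880 + j(-119))*(5556 - 19874))) + 21552/Y(129, -9) = 6620/(((-23880 + (4056 + (-119)**2 + 182*(-119)))*(5556 - 19874))) + 21552/(-164) = 6620/(((-23880 + (4056 + 14161 - 21658))*(-14318))) + 21552*(-1/164) = 6620/(((-23880 - 3441)*(-14318))) - 5388/41 = 6620/((-27321*(-14318))) - 5388/41 = 6620/391182078 - 5388/41 = 6620*(1/391182078) - 5388/41 = 3310/195591039 - 5388/41 = -1053844382422/8019232599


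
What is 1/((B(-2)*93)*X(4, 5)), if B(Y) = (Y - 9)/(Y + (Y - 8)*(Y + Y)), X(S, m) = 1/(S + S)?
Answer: -304/1023 ≈ -0.29717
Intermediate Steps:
X(S, m) = 1/(2*S)
B(Y) = (-9 + Y)/(Y + 2*Y*(-8 + Y)) (B(Y) = (-9 + Y)/(Y + (-8 + Y)*(2*Y)) = (-9 + Y)/(Y + 2*Y*(-8 + Y)))
1/((B(-2)*93)*X(4, 5)) = 1/((((-9 - 2)/((-2)*(-15 + 2*(-2))))*93)*((½)/4)) = 1/((-½*(-11)/(-15 - 4)*93)*((½)*(¼))) = 1/((-½*(-11)/(-19)*93)*(⅛)) = 1/((-½*(-1/19)*(-11)*93)*(⅛)) = 1/(-11/38*93*(⅛)) = 1/(-1023/38*⅛) = 1/(-1023/304) = -304/1023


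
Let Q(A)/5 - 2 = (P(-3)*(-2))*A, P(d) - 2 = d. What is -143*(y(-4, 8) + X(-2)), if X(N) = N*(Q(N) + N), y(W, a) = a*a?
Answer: -12584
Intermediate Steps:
P(d) = 2 + d
y(W, a) = a²
Q(A) = 10 + 10*A (Q(A) = 10 + 5*(((2 - 3)*(-2))*A) = 10 + 5*((-1*(-2))*A) = 10 + 5*(2*A) = 10 + 10*A)
X(N) = N*(10 + 11*N) (X(N) = N*((10 + 10*N) + N) = N*(10 + 11*N))
-143*(y(-4, 8) + X(-2)) = -143*(8² - 2*(10 + 11*(-2))) = -143*(64 - 2*(10 - 22)) = -143*(64 - 2*(-12)) = -143*(64 + 24) = -143*88 = -12584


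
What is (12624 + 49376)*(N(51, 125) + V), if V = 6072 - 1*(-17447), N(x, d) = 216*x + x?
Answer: 2144332000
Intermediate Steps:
N(x, d) = 217*x
V = 23519 (V = 6072 + 17447 = 23519)
(12624 + 49376)*(N(51, 125) + V) = (12624 + 49376)*(217*51 + 23519) = 62000*(11067 + 23519) = 62000*34586 = 2144332000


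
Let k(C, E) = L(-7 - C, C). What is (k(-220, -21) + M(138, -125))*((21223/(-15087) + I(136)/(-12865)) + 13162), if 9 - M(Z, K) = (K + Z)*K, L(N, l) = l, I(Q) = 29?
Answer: 3611914689629288/194094255 ≈ 1.8609e+7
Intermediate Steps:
k(C, E) = C
M(Z, K) = 9 - K*(K + Z) (M(Z, K) = 9 - (K + Z)*K = 9 - K*(K + Z))
(k(-220, -21) + M(138, -125))*((21223/(-15087) + I(136)/(-12865)) + 13162) = (-220 + (9 - 1*(-125)**2 - 1*(-125)*138))*((21223/(-15087) + 29/(-12865)) + 13162) = (-220 + (9 - 1*15625 + 17250))*((21223*(-1/15087) + 29*(-1/12865)) + 13162) = (-220 + (9 - 15625 + 17250))*((-21223/15087 - 29/12865) + 13162) = (-220 + 1634)*(-273471418/194094255 + 13162) = 1414*(2554395112892/194094255) = 3611914689629288/194094255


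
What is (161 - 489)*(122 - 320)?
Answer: 64944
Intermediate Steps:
(161 - 489)*(122 - 320) = -328*(-198) = 64944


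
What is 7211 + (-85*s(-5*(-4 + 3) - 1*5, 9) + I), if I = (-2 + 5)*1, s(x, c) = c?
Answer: 6449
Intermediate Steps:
I = 3 (I = 3*1 = 3)
7211 + (-85*s(-5*(-4 + 3) - 1*5, 9) + I) = 7211 + (-85*9 + 3) = 7211 + (-765 + 3) = 7211 - 762 = 6449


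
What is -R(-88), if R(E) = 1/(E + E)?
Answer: 1/176 ≈ 0.0056818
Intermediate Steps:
R(E) = 1/(2*E)
-R(-88) = -1/(2*(-88)) = -(-1)/(2*88) = -1*(-1/176) = 1/176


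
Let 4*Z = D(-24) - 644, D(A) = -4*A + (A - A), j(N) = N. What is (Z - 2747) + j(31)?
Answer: -2853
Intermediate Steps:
D(A) = -4*A (D(A) = -4*A + 0 = -4*A)
Z = -137 (Z = (-4*(-24) - 644)/4 = (96 - 644)/4 = (1/4)*(-548) = -137)
(Z - 2747) + j(31) = (-137 - 2747) + 31 = -2884 + 31 = -2853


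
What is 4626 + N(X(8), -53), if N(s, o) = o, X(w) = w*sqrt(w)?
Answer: 4573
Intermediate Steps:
X(w) = w**(3/2)
4626 + N(X(8), -53) = 4626 - 53 = 4573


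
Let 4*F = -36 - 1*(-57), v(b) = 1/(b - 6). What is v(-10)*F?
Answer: -21/64 ≈ -0.32813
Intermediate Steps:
v(b) = 1/(-6 + b)
F = 21/4 (F = (-36 - 1*(-57))/4 = (-36 + 57)/4 = (¼)*21 = 21/4 ≈ 5.2500)
v(-10)*F = (21/4)/(-6 - 10) = (21/4)/(-16) = -1/16*21/4 = -21/64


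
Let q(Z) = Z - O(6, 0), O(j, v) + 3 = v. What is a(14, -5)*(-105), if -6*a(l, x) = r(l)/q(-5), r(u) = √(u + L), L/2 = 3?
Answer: -35*√5/2 ≈ -39.131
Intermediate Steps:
L = 6 (L = 2*3 = 6)
O(j, v) = -3 + v
r(u) = √(6 + u) (r(u) = √(u + 6) = √(6 + u))
q(Z) = 3 + Z (q(Z) = Z - (-3 + 0) = Z - 1*(-3) = Z + 3 = 3 + Z)
a(l, x) = √(6 + l)/12 (a(l, x) = -√(6 + l)/(6*(3 - 5)) = -√(6 + l)/(6*(-2)) = -√(6 + l)*(-1)/(6*2) = -(-1)*√(6 + l)/12 = √(6 + l)/12)
a(14, -5)*(-105) = (√(6 + 14)/12)*(-105) = (√20/12)*(-105) = ((2*√5)/12)*(-105) = (√5/6)*(-105) = -35*√5/2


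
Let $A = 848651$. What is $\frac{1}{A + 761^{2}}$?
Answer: $\frac{1}{1427772} \approx 7.0039 \cdot 10^{-7}$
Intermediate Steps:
$\frac{1}{A + 761^{2}} = \frac{1}{848651 + 761^{2}} = \frac{1}{848651 + 579121} = \frac{1}{1427772}$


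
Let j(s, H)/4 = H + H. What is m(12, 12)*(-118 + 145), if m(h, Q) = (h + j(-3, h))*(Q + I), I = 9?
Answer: 61236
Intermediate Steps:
j(s, H) = 8*H (j(s, H) = 4*(H + H) = 4*(2*H) = 8*H)
m(h, Q) = 9*h*(9 + Q) (m(h, Q) = (h + 8*h)*(Q + 9) = (9*h)*(9 + Q) = 9*h*(9 + Q))
m(12, 12)*(-118 + 145) = (9*12*(9 + 12))*(-118 + 145) = (9*12*21)*27 = 2268*27 = 61236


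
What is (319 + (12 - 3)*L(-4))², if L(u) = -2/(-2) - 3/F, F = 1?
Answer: 90601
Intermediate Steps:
L(u) = -2 (L(u) = -2/(-2) - 3/1 = -2*(-½) - 3*1 = 1 - 3 = -2)
(319 + (12 - 3)*L(-4))² = (319 + (12 - 3)*(-2))² = (319 + 9*(-2))² = (319 - 18)² = 301² = 90601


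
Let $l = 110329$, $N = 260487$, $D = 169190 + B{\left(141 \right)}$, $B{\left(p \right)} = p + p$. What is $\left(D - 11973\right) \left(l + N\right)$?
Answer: $58403149184$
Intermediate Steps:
$B{\left(p \right)} = 2 p$
$D = 169472$ ($D = 169190 + 2 \cdot 141 = 169190 + 282 = 169472$)
$\left(D - 11973\right) \left(l + N\right) = \left(169472 - 11973\right) \left(110329 + 260487\right) = 157499 \cdot 370816 = 58403149184$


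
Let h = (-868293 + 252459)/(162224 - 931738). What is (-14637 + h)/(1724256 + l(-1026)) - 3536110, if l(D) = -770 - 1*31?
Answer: -781611590473612714/221037125145 ≈ -3.5361e+6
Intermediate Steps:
l(D) = -801 (l(D) = -770 - 31 = -801)
h = 307917/384757 (h = -615834/(-769514) = -615834*(-1/769514) = 307917/384757 ≈ 0.80029)
(-14637 + h)/(1724256 + l(-1026)) - 3536110 = (-14637 + 307917/384757)/(1724256 - 801) - 3536110 = -5631380292/384757/1723455 - 3536110 = -5631380292/384757*1/1723455 - 3536110 = -1877126764/221037125145 - 3536110 = -781611590473612714/221037125145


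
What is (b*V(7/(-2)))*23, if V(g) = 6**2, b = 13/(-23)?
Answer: -468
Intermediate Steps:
b = -13/23 (b = 13*(-1/23) = -13/23 ≈ -0.56522)
V(g) = 36
(b*V(7/(-2)))*23 = -13/23*36*23 = -468/23*23 = -468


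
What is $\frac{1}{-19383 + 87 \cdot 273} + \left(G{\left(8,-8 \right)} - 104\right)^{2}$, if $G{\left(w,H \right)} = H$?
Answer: $\frac{54792193}{4368} \approx 12544.0$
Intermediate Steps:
$\frac{1}{-19383 + 87 \cdot 273} + \left(G{\left(8,-8 \right)} - 104\right)^{2} = \frac{1}{-19383 + 87 \cdot 273} + \left(-8 - 104\right)^{2} = \frac{1}{-19383 + 23751} + \left(-112\right)^{2} = \frac{1}{4368} + 12544 = \frac{54792193}{4368}$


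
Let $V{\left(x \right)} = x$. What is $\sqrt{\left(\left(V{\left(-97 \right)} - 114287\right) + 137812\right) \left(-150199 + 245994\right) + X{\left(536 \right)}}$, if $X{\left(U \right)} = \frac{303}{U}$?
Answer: $\frac{\sqrt{161193544554842}}{268} \approx 47374.0$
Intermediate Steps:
$\sqrt{\left(\left(V{\left(-97 \right)} - 114287\right) + 137812\right) \left(-150199 + 245994\right) + X{\left(536 \right)}} = \sqrt{\left(\left(-97 - 114287\right) + 137812\right) \left(-150199 + 245994\right) + \frac{303}{536}} = \sqrt{\left(-114384 + 137812\right) 95795 + 303 \cdot \frac{1}{536}} = \sqrt{23428 \cdot 95795 + \frac{303}{536}} = \sqrt{2244285260 + \frac{303}{536}} = \sqrt{\frac{1202936899663}{536}} = \frac{\sqrt{161193544554842}}{268}$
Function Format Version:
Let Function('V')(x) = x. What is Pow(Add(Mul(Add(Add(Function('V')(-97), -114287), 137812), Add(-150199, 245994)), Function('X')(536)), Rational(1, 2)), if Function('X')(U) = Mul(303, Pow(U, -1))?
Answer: Mul(Rational(1, 268), Pow(161193544554842, Rational(1, 2))) ≈ 47374.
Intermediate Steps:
Pow(Add(Mul(Add(Add(Function('V')(-97), -114287), 137812), Add(-150199, 245994)), Function('X')(536)), Rational(1, 2)) = Pow(Add(Mul(Add(Add(-97, -114287), 137812), Add(-150199, 245994)), Mul(303, Pow(536, -1))), Rational(1, 2)) = Pow(Add(Mul(Add(-114384, 137812), 95795), Mul(303, Rational(1, 536))), Rational(1, 2)) = Pow(Add(Mul(23428, 95795), Rational(303, 536)), Rational(1, 2)) = Pow(Add(2244285260, Rational(303, 536)), Rational(1, 2)) = Pow(Rational(1202936899663, 536), Rational(1, 2)) = Mul(Rational(1, 268), Pow(161193544554842, Rational(1, 2)))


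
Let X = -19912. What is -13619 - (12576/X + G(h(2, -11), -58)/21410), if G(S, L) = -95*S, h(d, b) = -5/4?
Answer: -4431854677/325432 ≈ -13618.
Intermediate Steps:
h(d, b) = -5/4 (h(d, b) = -5*¼ = -5/4)
-13619 - (12576/X + G(h(2, -11), -58)/21410) = -13619 - (12576/(-19912) - 95*(-5/4)/21410) = -13619 - (12576*(-1/19912) + (475/4)*(1/21410)) = -13619 - (-12/19 + 95/17128) = -13619 - 1*(-203731/325432) = -13619 + 203731/325432 = -4431854677/325432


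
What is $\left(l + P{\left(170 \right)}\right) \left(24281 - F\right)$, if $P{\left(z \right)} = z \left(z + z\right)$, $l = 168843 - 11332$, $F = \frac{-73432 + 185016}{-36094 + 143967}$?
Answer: $\frac{563932393233719}{107873} \approx 5.2277 \cdot 10^{9}$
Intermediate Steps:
$F = \frac{111584}{107873} \approx 1.0344$
$l = 157511$
$P{\left(z \right)} = 2 z^{2}$ ($P{\left(z \right)} = z 2 z = 2 z^{2}$)
$\left(l + P{\left(170 \right)}\right) \left(24281 - F\right) = \left(157511 + 2 \cdot 170^{2}\right) \left(24281 - \frac{111584}{107873}\right) = \left(157511 + 2 \cdot 28900\right) \left(24281 - \frac{111584}{107873}\right) = \left(157511 + 57800\right) \frac{2619152729}{107873} = 215311 \cdot \frac{2619152729}{107873} = \frac{563932393233719}{107873}$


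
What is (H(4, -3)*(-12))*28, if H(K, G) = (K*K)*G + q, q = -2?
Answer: 16800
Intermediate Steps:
H(K, G) = -2 + G*K**2 (H(K, G) = (K*K)*G - 2 = K**2*G - 2 = G*K**2 - 2 = -2 + G*K**2)
(H(4, -3)*(-12))*28 = ((-2 - 3*4**2)*(-12))*28 = ((-2 - 3*16)*(-12))*28 = ((-2 - 48)*(-12))*28 = -50*(-12)*28 = 600*28 = 16800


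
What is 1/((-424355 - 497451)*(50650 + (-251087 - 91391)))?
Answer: 1/269008801368 ≈ 3.7174e-12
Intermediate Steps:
1/((-424355 - 497451)*(50650 + (-251087 - 91391))) = 1/(-921806*(50650 - 342478)) = 1/(-921806*(-291828)) = 1/269008801368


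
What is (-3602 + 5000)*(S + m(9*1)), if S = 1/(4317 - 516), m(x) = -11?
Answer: -19483460/1267 ≈ -15378.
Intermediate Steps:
S = 1/3801 ≈ 0.00026309
(-3602 + 5000)*(S + m(9*1)) = (-3602 + 5000)*(1/3801 - 11) = 1398*(-41810/3801) = -19483460/1267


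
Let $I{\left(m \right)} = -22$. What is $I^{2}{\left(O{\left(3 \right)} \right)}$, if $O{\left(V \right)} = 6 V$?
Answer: $484$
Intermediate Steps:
$I^{2}{\left(O{\left(3 \right)} \right)} = \left(-22\right)^{2} = 484$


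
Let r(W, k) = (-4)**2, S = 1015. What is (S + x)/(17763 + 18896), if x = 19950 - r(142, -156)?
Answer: 20949/36659 ≈ 0.57146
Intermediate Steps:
r(W, k) = 16
x = 19934 (x = 19950 - 1*16 = 19950 - 16 = 19934)
(S + x)/(17763 + 18896) = (1015 + 19934)/(17763 + 18896) = 20949/36659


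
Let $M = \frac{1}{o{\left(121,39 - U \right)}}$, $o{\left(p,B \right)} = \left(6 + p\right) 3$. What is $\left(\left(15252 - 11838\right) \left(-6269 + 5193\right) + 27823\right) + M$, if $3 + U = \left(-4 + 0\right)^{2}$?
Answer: $- \frac{1388989220}{381} \approx -3.6456 \cdot 10^{6}$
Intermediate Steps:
$U = 13$ ($U = -3 + \left(-4 + 0\right)^{2} = -3 + \left(-4\right)^{2} = -3 + 16 = 13$)
$o{\left(p,B \right)} = 18 + 3 p$
$M = \frac{1}{381}$ ($M = \frac{1}{18 + 3 \cdot 121} = \frac{1}{18 + 363} = \frac{1}{381} \approx 0.0026247$)
$\left(\left(15252 - 11838\right) \left(-6269 + 5193\right) + 27823\right) + M = \left(\left(15252 - 11838\right) \left(-6269 + 5193\right) + 27823\right) + \frac{1}{381} = \left(3414 \left(-1076\right) + 27823\right) + \frac{1}{381} = \left(-3673464 + 27823\right) + \frac{1}{381} = -3645641 + \frac{1}{381} = - \frac{1388989220}{381}$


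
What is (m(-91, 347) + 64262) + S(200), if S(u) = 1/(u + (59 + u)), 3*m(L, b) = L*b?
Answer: 24664978/459 ≈ 53736.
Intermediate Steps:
m(L, b) = L*b/3 (m(L, b) = (L*b)/3 = L*b/3)
S(u) = 1/(59 + 2*u)
(m(-91, 347) + 64262) + S(200) = ((1/3)*(-91)*347 + 64262) + 1/(59 + 2*200) = (-31577/3 + 64262) + 1/(59 + 400) = 161209/3 + 1/459 = 24664978/459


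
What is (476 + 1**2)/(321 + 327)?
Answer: 53/72 ≈ 0.73611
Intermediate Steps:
(476 + 1**2)/(321 + 327) = (476 + 1)/648 = 477*(1/648) = 53/72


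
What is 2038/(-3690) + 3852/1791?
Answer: 586879/367155 ≈ 1.5984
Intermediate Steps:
2038/(-3690) + 3852/1791 = 2038*(-1/3690) + 3852*(1/1791) = -1019/1845 + 428/199 = 586879/367155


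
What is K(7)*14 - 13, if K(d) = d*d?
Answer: 673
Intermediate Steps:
K(d) = d²
K(7)*14 - 13 = 7²*14 - 13 = 49*14 - 13 = 686 - 13 = 673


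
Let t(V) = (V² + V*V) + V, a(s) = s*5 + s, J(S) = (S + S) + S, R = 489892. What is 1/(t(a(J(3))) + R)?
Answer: 1/495778 ≈ 2.0170e-6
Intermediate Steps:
J(S) = 3*S (J(S) = 2*S + S = 3*S)
a(s) = 6*s (a(s) = 5*s + s = 6*s)
t(V) = V + 2*V² (t(V) = (V² + V²) + V = 2*V² + V = V + 2*V²)
1/(t(a(J(3))) + R) = 1/((6*(3*3))*(1 + 2*(6*(3*3))) + 489892) = 1/((6*9)*(1 + 2*(6*9)) + 489892) = 1/(54*(1 + 2*54) + 489892) = 1/(54*(1 + 108) + 489892) = 1/(54*109 + 489892) = 1/(5886 + 489892) = 1/495778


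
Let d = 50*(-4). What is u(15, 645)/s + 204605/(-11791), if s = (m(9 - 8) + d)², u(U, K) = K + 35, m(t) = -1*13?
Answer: -9274706365/534945879 ≈ -17.338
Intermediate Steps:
m(t) = -13
d = -200
u(U, K) = 35 + K
s = 45369 (s = (-13 - 200)² = (-213)² = 45369)
u(15, 645)/s + 204605/(-11791) = (35 + 645)/45369 + 204605/(-11791) = 680*(1/45369) + 204605*(-1/11791) = 680/45369 - 204605/11791 = -9274706365/534945879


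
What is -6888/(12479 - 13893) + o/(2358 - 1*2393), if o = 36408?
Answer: -3659988/3535 ≈ -1035.4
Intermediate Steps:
-6888/(12479 - 13893) + o/(2358 - 1*2393) = -6888/(12479 - 13893) + 36408/(2358 - 1*2393) = -6888/(-1414) + 36408/(2358 - 2393) = -6888*(-1/1414) + 36408/(-35) = 492/101 + 36408*(-1/35) = 492/101 - 36408/35 = -3659988/3535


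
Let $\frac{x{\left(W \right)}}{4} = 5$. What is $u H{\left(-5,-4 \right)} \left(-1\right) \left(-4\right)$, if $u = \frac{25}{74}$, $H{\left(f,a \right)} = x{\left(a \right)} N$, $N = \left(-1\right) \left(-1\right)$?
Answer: $\frac{1000}{37} \approx 27.027$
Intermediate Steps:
$x{\left(W \right)} = 20$ ($x{\left(W \right)} = 4 \cdot 5 = 20$)
$N = 1$
$H{\left(f,a \right)} = 20$ ($H{\left(f,a \right)} = 20 \cdot 1 = 20$)
$u = \frac{25}{74}$ ($u = 25 \cdot \frac{1}{74} = \frac{25}{74} \approx 0.33784$)
$u H{\left(-5,-4 \right)} \left(-1\right) \left(-4\right) = \frac{25 \cdot 20 \left(-1\right) \left(-4\right)}{74} = \frac{25 \left(\left(-20\right) \left(-4\right)\right)}{74} = \frac{25}{74} \cdot 80 = \frac{1000}{37}$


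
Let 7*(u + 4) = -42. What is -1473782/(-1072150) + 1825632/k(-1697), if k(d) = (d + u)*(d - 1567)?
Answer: 17654072711/10370906950 ≈ 1.7023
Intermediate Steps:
u = -10 (u = -4 + (1/7)*(-42) = -4 - 6 = -10)
k(d) = (-1567 + d)*(-10 + d) (k(d) = (d - 10)*(d - 1567) = (-10 + d)*(-1567 + d) = (-1567 + d)*(-10 + d))
-1473782/(-1072150) + 1825632/k(-1697) = -1473782/(-1072150) + 1825632/(15670 + (-1697)**2 - 1577*(-1697)) = -1473782*(-1/1072150) + 1825632/(15670 + 2879809 + 2676169) = 736891/536075 + 1825632/5571648 = 736891/536075 + 1825632*(1/5571648) = 736891/536075 + 6339/19346 = 17654072711/10370906950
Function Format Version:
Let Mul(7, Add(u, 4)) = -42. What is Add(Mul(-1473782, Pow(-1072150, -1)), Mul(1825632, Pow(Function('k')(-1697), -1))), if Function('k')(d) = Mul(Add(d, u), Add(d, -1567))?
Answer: Rational(17654072711, 10370906950) ≈ 1.7023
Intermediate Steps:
u = -10 (u = Add(-4, Mul(Rational(1, 7), -42)) = Add(-4, -6) = -10)
Function('k')(d) = Mul(Add(-1567, d), Add(-10, d)) (Function('k')(d) = Mul(Add(d, -10), Add(d, -1567)) = Mul(Add(-10, d), Add(-1567, d)) = Mul(Add(-1567, d), Add(-10, d)))
Add(Mul(-1473782, Pow(-1072150, -1)), Mul(1825632, Pow(Function('k')(-1697), -1))) = Add(Mul(-1473782, Pow(-1072150, -1)), Mul(1825632, Pow(Add(15670, Pow(-1697, 2), Mul(-1577, -1697)), -1))) = Add(Mul(-1473782, Rational(-1, 1072150)), Mul(1825632, Pow(Add(15670, 2879809, 2676169), -1))) = Add(Rational(736891, 536075), Mul(1825632, Pow(5571648, -1))) = Add(Rational(736891, 536075), Mul(1825632, Rational(1, 5571648))) = Add(Rational(736891, 536075), Rational(6339, 19346)) = Rational(17654072711, 10370906950)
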